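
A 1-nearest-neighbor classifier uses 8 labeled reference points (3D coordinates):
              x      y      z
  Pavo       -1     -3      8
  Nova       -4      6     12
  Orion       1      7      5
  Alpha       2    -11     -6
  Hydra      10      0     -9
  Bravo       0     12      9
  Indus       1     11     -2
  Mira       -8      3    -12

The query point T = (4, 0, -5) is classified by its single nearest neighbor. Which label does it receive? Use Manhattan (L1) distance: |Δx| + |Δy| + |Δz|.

d(T, Pavo) = |4−(-1)| + |0−(-3)| + |-5−8| = 5 + 3 + 13 = 21
d(T, Nova) = |4−(-4)| + |0−6| + |-5−12| = 8 + 6 + 17 = 31
d(T, Orion) = |4−1| + |0−7| + |-5−5| = 3 + 7 + 10 = 20
d(T, Alpha) = |4−2| + |0−(-11)| + |-5−(-6)| = 2 + 11 + 1 = 14
d(T, Hydra) = |4−10| + |0−0| + |-5−(-9)| = 6 + 0 + 4 = 10
d(T, Bravo) = |4−0| + |0−12| + |-5−9| = 4 + 12 + 14 = 30
d(T, Indus) = |4−1| + |0−11| + |-5−(-2)| = 3 + 11 + 3 = 17
d(T, Mira) = |4−(-8)| + |0−3| + |-5−(-12)| = 12 + 3 + 7 = 22
The smallest is to Hydra, so T lies in the Voronoi region of Hydra.

Hydra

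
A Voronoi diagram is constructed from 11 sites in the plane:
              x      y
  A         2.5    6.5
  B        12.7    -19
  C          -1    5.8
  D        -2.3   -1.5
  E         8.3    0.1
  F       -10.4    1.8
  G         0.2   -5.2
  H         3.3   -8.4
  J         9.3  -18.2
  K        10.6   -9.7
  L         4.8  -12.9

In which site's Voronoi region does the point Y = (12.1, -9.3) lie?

Since √ is increasing, it suffices to compare squared distances:
|YA|² = 92.16 + 249.64 = 341.8
|YB|² = 0.36 + 94.09 = 94.45
|YC|² = 171.61 + 228.01 = 399.62
|YD|² = 207.36 + 60.84 = 268.2
|YE|² = 14.44 + 88.36 = 102.8
|YF|² = 506.25 + 123.21 = 629.46
|YG|² = 141.61 + 16.81 = 158.42
|YH|² = 77.44 + 0.81 = 78.25
|YJ|² = 7.84 + 79.21 = 87.05
|YK|² = 2.25 + 0.16 = 2.41
|YL|² = 53.29 + 12.96 = 66.25
The smallest is to K, so Y lies in the Voronoi region of K.

K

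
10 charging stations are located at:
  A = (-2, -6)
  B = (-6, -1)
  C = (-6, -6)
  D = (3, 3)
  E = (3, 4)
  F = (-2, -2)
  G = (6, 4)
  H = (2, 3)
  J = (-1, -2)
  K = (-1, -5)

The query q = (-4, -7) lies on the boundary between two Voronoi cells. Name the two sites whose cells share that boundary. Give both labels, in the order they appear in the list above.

A and C

Squared distances from q to each site:
|qA|² = (-4−(-2))² + (-7−(-6))² = 4 + 1 = 5
|qB|² = (-4−(-6))² + (-7−(-1))² = 4 + 36 = 40
|qC|² = (-4−(-6))² + (-7−(-6))² = 4 + 1 = 5
|qD|² = (-4−3)² + (-7−3)² = 49 + 100 = 149
|qE|² = (-4−3)² + (-7−4)² = 49 + 121 = 170
|qF|² = (-4−(-2))² + (-7−(-2))² = 4 + 25 = 29
|qG|² = (-4−6)² + (-7−4)² = 100 + 121 = 221
|qH|² = (-4−2)² + (-7−3)² = 36 + 100 = 136
|qJ|² = (-4−(-1))² + (-7−(-2))² = 9 + 25 = 34
|qK|² = (-4−(-1))² + (-7−(-5))² = 9 + 4 = 13
q is equidistant from A and C (both at squared distance 5), and every other site is strictly farther — so q lies on the A–C Voronoi edge.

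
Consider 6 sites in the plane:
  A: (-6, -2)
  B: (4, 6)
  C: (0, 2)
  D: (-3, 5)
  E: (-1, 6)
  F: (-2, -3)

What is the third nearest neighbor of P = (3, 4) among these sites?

Since √ is increasing, it suffices to compare squared distances:
|PA|² = (3−(-6))² + (4−(-2))² = 81 + 36 = 117
|PB|² = (3−4)² + (4−6)² = 1 + 4 = 5
|PC|² = (3−0)² + (4−2)² = 9 + 4 = 13
|PD|² = (3−(-3))² + (4−5)² = 36 + 1 = 37
|PE|² = (3−(-1))² + (4−6)² = 16 + 4 = 20
|PF|² = (3−(-2))² + (4−(-3))² = 25 + 49 = 74
Sorted ascending: B, C, E, D, … — the third-nearest is E.

E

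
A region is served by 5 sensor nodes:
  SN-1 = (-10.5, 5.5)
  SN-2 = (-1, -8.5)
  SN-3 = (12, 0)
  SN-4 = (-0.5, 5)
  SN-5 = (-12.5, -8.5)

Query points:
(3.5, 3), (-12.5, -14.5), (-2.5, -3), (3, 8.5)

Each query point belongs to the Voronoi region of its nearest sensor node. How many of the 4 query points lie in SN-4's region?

2

(3.5, 3) — d² to each: SN-1:202.25, SN-2:152.5, SN-3:81.25, SN-4:20, SN-5:388.25 → nearest is SN-4
(-12.5, -14.5) — d² to each: SN-1:404, SN-2:168.25, SN-3:810.5, SN-4:524.25, SN-5:36 → nearest is SN-5
(-2.5, -3) — d² to each: SN-1:136.25, SN-2:32.5, SN-3:219.25, SN-4:68, SN-5:130.25 → nearest is SN-2
(3, 8.5) — d² to each: SN-1:191.25, SN-2:305, SN-3:153.25, SN-4:24.5, SN-5:529.25 → nearest is SN-4
2 of the 4 points have SN-4 as nearest.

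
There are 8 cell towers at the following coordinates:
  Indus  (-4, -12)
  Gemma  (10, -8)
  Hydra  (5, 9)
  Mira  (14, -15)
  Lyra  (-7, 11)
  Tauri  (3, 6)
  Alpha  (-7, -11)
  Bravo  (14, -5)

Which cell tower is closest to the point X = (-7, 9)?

Lyra

Squared Euclidean distances:
d²(X, Indus) = (-7−(-4))² + (9−(-12))² = 9 + 441 = 450
d²(X, Gemma) = (-7−10)² + (9−(-8))² = 289 + 289 = 578
d²(X, Hydra) = (-7−5)² + (9−9)² = 144 + 0 = 144
d²(X, Mira) = (-7−14)² + (9−(-15))² = 441 + 576 = 1017
d²(X, Lyra) = (-7−(-7))² + (9−11)² = 0 + 4 = 4
d²(X, Tauri) = (-7−3)² + (9−6)² = 100 + 9 = 109
d²(X, Alpha) = (-7−(-7))² + (9−(-11))² = 0 + 400 = 400
d²(X, Bravo) = (-7−14)² + (9−(-5))² = 441 + 196 = 637
The smallest is to Lyra, so X lies in the Voronoi region of Lyra.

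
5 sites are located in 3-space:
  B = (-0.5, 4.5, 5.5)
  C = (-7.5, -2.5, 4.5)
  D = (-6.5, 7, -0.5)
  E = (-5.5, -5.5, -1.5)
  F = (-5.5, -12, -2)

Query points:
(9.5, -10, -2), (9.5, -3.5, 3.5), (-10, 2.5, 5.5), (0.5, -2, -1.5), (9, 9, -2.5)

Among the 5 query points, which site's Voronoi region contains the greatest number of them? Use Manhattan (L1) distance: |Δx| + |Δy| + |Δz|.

(9.5, -10, -2) — d to each: B:32, C:31, D:34.5, E:20, F:17 → nearest is F
(9.5, -3.5, 3.5) — d to each: B:20, C:19, D:30.5, E:22, F:29 → nearest is C
(-10, 2.5, 5.5) — d to each: B:11.5, C:8.5, D:14, E:19.5, F:26.5 → nearest is C
(0.5, -2, -1.5) — d to each: B:14.5, C:14.5, D:17, E:9.5, F:16.5 → nearest is E
(9, 9, -2.5) — d to each: B:22, C:35, D:19.5, E:30, F:36 → nearest is D
Tally — C:2, D:1, E:1, F:1. C captures the most (2).

C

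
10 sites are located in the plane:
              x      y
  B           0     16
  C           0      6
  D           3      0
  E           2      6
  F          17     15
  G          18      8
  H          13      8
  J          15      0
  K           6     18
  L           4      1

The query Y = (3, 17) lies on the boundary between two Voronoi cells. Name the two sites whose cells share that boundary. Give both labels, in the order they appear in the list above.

B and K

Squared distances from Y to each site:
|YB|² = 9 + 1 = 10
|YC|² = 9 + 121 = 130
|YD|² = 0 + 289 = 289
|YE|² = 1 + 121 = 122
|YF|² = 196 + 4 = 200
|YG|² = 225 + 81 = 306
|YH|² = 100 + 81 = 181
|YJ|² = 144 + 289 = 433
|YK|² = 9 + 1 = 10
|YL|² = 1 + 256 = 257
Y is equidistant from B and K (both at squared distance 10), and every other site is strictly farther — so Y lies on the B–K Voronoi edge.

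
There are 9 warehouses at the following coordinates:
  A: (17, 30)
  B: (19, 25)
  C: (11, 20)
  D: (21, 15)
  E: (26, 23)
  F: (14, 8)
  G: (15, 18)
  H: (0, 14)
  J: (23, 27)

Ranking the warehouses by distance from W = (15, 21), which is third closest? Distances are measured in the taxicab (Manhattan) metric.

B

d(W,A) = 2 + 9 = 11
d(W,B) = 4 + 4 = 8
d(W,C) = 4 + 1 = 5
d(W,D) = 6 + 6 = 12
d(W,E) = 11 + 2 = 13
d(W,F) = 1 + 13 = 14
d(W,G) = 0 + 3 = 3
d(W,H) = 15 + 7 = 22
d(W,J) = 8 + 6 = 14
Sorted ascending: G, C, B, A, … — the third-nearest is B.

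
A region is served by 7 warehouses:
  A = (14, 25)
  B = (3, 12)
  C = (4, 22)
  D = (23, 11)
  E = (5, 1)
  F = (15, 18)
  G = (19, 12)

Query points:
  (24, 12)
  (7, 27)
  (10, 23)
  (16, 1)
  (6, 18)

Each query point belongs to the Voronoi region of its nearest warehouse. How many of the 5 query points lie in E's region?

1

(24, 12) — d² to each: A:269, B:441, C:500, D:2, E:482, F:117, G:25 → nearest is D
(7, 27) — d² to each: A:53, B:241, C:34, D:512, E:680, F:145, G:369 → nearest is C
(10, 23) — d² to each: A:20, B:170, C:37, D:313, E:509, F:50, G:202 → nearest is A
(16, 1) — d² to each: A:580, B:290, C:585, D:149, E:121, F:290, G:130 → nearest is E
(6, 18) — d² to each: A:113, B:45, C:20, D:338, E:290, F:81, G:205 → nearest is C
1 of the 5 points has E as nearest.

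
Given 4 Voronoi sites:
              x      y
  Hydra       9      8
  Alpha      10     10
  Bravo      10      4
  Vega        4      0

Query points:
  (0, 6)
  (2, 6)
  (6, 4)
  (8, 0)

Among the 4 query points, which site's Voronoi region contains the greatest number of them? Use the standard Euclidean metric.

Vega

(0, 6) — d² to each: Hydra:85, Alpha:116, Bravo:104, Vega:52 → nearest is Vega
(2, 6) — d² to each: Hydra:53, Alpha:80, Bravo:68, Vega:40 → nearest is Vega
(6, 4) — d² to each: Hydra:25, Alpha:52, Bravo:16, Vega:20 → nearest is Bravo
(8, 0) — d² to each: Hydra:65, Alpha:104, Bravo:20, Vega:16 → nearest is Vega
Tally — Bravo:1, Vega:3. Vega captures the most (3).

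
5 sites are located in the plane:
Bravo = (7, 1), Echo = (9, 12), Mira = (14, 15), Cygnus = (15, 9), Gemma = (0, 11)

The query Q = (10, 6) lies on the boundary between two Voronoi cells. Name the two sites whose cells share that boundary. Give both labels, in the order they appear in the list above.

Squared distances from Q to each site:
d²(Q, Bravo) = (10−7)² + (6−1)² = 9 + 25 = 34
d²(Q, Echo) = (10−9)² + (6−12)² = 1 + 36 = 37
d²(Q, Mira) = (10−14)² + (6−15)² = 16 + 81 = 97
d²(Q, Cygnus) = (10−15)² + (6−9)² = 25 + 9 = 34
d²(Q, Gemma) = (10−0)² + (6−11)² = 100 + 25 = 125
Q is equidistant from Bravo and Cygnus (both at squared distance 34), and every other site is strictly farther — so Q lies on the Bravo–Cygnus Voronoi edge.

Bravo and Cygnus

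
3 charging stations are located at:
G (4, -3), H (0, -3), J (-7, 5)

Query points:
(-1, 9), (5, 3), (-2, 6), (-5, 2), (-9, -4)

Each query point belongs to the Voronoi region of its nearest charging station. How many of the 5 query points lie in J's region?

3

(-1, 9) — d² to each: G:169, H:145, J:52 → nearest is J
(5, 3) — d² to each: G:37, H:61, J:148 → nearest is G
(-2, 6) — d² to each: G:117, H:85, J:26 → nearest is J
(-5, 2) — d² to each: G:106, H:50, J:13 → nearest is J
(-9, -4) — d² to each: G:170, H:82, J:85 → nearest is H
3 of the 5 points have J as nearest.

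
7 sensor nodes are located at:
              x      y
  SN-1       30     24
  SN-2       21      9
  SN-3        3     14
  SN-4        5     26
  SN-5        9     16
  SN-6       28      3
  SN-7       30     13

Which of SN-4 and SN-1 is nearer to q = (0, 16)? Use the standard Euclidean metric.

SN-4

Compare squared distances:
d²(q, SN-4) = (0−5)² + (16−26)² = 25 + 100 = 125
d²(q, SN-1) = (0−30)² + (16−24)² = 900 + 64 = 964
125 < 964, so SN-4 is closer.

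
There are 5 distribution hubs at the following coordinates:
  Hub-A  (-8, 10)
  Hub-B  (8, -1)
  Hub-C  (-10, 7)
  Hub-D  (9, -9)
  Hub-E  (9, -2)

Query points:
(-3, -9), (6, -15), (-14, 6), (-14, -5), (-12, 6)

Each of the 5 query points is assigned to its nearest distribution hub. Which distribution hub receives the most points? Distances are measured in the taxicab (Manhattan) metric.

Hub-C

(-3, -9) — d to each: Hub-A:24, Hub-B:19, Hub-C:23, Hub-D:12, Hub-E:19 → nearest is Hub-D
(6, -15) — d to each: Hub-A:39, Hub-B:16, Hub-C:38, Hub-D:9, Hub-E:16 → nearest is Hub-D
(-14, 6) — d to each: Hub-A:10, Hub-B:29, Hub-C:5, Hub-D:38, Hub-E:31 → nearest is Hub-C
(-14, -5) — d to each: Hub-A:21, Hub-B:26, Hub-C:16, Hub-D:27, Hub-E:26 → nearest is Hub-C
(-12, 6) — d to each: Hub-A:8, Hub-B:27, Hub-C:3, Hub-D:36, Hub-E:29 → nearest is Hub-C
Tally — Hub-C:3, Hub-D:2. Hub-C captures the most (3).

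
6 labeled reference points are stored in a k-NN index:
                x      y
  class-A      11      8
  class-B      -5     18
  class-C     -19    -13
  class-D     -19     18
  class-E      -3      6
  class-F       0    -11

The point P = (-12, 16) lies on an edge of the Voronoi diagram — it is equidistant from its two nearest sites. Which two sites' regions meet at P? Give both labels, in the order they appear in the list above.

class-B and class-D

Squared distances from P to each site:
d²(P, class-A) = (-12−11)² + (16−8)² = 529 + 64 = 593
d²(P, class-B) = (-12−(-5))² + (16−18)² = 49 + 4 = 53
d²(P, class-C) = (-12−(-19))² + (16−(-13))² = 49 + 841 = 890
d²(P, class-D) = (-12−(-19))² + (16−18)² = 49 + 4 = 53
d²(P, class-E) = (-12−(-3))² + (16−6)² = 81 + 100 = 181
d²(P, class-F) = (-12−0)² + (16−(-11))² = 144 + 729 = 873
P is equidistant from class-B and class-D (both at squared distance 53), and every other site is strictly farther — so P lies on the class-B–class-D Voronoi edge.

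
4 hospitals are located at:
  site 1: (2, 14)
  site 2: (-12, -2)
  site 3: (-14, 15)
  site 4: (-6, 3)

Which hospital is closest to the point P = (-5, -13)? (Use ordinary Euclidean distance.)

site 2

Compare squared distances (the ordering matches that of the actual distances):
d²(P, site 1) = (-5−2)² + (-13−14)² = 49 + 729 = 778
d²(P, site 2) = (-5−(-12))² + (-13−(-2))² = 49 + 121 = 170
d²(P, site 3) = (-5−(-14))² + (-13−15)² = 81 + 784 = 865
d²(P, site 4) = (-5−(-6))² + (-13−3)² = 1 + 256 = 257
site 2 is nearest.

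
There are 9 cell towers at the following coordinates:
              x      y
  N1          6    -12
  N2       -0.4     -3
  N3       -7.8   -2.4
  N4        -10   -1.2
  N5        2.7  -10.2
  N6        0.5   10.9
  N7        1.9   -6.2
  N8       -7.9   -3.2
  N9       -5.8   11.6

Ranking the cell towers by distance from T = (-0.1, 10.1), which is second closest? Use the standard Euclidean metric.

Since √ is increasing, it suffices to compare squared distances:
|TN1|² = 37.21 + 488.41 = 525.62
|TN2|² = 0.09 + 171.61 = 171.7
|TN3|² = 59.29 + 156.25 = 215.54
|TN4|² = 98.01 + 127.69 = 225.7
|TN5|² = 7.84 + 412.09 = 419.93
|TN6|² = 0.36 + 0.64 = 1
|TN7|² = 4 + 265.69 = 269.69
|TN8|² = 60.84 + 176.89 = 237.73
|TN9|² = 32.49 + 2.25 = 34.74
Sorted ascending: N6, N9, N2, … — the second-nearest is N9.

N9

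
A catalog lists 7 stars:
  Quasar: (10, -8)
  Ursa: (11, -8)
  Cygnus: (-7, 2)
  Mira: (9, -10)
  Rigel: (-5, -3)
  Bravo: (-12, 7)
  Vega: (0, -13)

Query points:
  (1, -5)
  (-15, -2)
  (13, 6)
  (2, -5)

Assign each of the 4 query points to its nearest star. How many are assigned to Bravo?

(1, -5) — d² to each: Quasar:90, Ursa:109, Cygnus:113, Mira:89, Rigel:40, Bravo:313, Vega:65 → nearest is Rigel
(-15, -2) — d² to each: Quasar:661, Ursa:712, Cygnus:80, Mira:640, Rigel:101, Bravo:90, Vega:346 → nearest is Cygnus
(13, 6) — d² to each: Quasar:205, Ursa:200, Cygnus:416, Mira:272, Rigel:405, Bravo:626, Vega:530 → nearest is Ursa
(2, -5) — d² to each: Quasar:73, Ursa:90, Cygnus:130, Mira:74, Rigel:53, Bravo:340, Vega:68 → nearest is Rigel
0 of the 4 points have Bravo as nearest.

0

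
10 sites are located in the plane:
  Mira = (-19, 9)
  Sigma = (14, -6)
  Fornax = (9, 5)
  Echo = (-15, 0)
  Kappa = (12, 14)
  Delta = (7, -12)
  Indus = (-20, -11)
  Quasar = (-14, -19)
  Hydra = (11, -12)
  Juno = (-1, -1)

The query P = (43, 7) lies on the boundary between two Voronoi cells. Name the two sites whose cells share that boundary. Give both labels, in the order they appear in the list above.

Sigma and Kappa

Squared distances from P to each site:
d²(P, Mira) = (43−(-19))² + (7−9)² = 3844 + 4 = 3848
d²(P, Sigma) = (43−14)² + (7−(-6))² = 841 + 169 = 1010
d²(P, Fornax) = (43−9)² + (7−5)² = 1156 + 4 = 1160
d²(P, Echo) = (43−(-15))² + (7−0)² = 3364 + 49 = 3413
d²(P, Kappa) = (43−12)² + (7−14)² = 961 + 49 = 1010
d²(P, Delta) = (43−7)² + (7−(-12))² = 1296 + 361 = 1657
d²(P, Indus) = (43−(-20))² + (7−(-11))² = 3969 + 324 = 4293
d²(P, Quasar) = (43−(-14))² + (7−(-19))² = 3249 + 676 = 3925
d²(P, Hydra) = (43−11)² + (7−(-12))² = 1024 + 361 = 1385
d²(P, Juno) = (43−(-1))² + (7−(-1))² = 1936 + 64 = 2000
P is equidistant from Sigma and Kappa (both at squared distance 1010), and every other site is strictly farther — so P lies on the Sigma–Kappa Voronoi edge.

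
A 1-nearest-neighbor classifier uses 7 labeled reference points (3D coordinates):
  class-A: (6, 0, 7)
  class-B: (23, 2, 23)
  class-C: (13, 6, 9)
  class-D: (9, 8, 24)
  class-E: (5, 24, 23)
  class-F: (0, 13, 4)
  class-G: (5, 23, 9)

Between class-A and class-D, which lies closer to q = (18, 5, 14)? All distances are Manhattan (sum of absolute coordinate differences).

d(q, class-A) = |18−6| + |5−0| + |14−7| = 12 + 5 + 7 = 24
d(q, class-D) = |18−9| + |5−8| + |14−24| = 9 + 3 + 10 = 22
24 > 22, so class-D is closer.

class-D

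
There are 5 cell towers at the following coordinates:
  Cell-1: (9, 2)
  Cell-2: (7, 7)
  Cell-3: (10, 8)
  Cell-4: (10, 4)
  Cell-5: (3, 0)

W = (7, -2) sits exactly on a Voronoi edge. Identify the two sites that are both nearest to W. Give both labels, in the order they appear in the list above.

Cell-1 and Cell-5

Squared distances from W to each site:
d²(W, Cell-1) = (7−9)² + (-2−2)² = 4 + 16 = 20
d²(W, Cell-2) = (7−7)² + (-2−7)² = 0 + 81 = 81
d²(W, Cell-3) = (7−10)² + (-2−8)² = 9 + 100 = 109
d²(W, Cell-4) = (7−10)² + (-2−4)² = 9 + 36 = 45
d²(W, Cell-5) = (7−3)² + (-2−0)² = 16 + 4 = 20
W is equidistant from Cell-1 and Cell-5 (both at squared distance 20), and every other site is strictly farther — so W lies on the Cell-1–Cell-5 Voronoi edge.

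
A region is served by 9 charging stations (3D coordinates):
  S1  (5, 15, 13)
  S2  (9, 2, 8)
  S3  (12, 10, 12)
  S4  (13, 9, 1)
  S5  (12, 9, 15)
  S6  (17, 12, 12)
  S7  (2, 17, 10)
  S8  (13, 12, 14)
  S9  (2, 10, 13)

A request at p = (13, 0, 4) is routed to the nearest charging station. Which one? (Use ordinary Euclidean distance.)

S2

Since √ is increasing, it suffices to compare squared distances:
|pS1|² = (13−5)² + (0−15)² + (4−13)² = 64 + 225 + 81 = 370
|pS2|² = (13−9)² + (0−2)² + (4−8)² = 16 + 4 + 16 = 36
|pS3|² = (13−12)² + (0−10)² + (4−12)² = 1 + 100 + 64 = 165
|pS4|² = (13−13)² + (0−9)² + (4−1)² = 0 + 81 + 9 = 90
|pS5|² = (13−12)² + (0−9)² + (4−15)² = 1 + 81 + 121 = 203
|pS6|² = (13−17)² + (0−12)² + (4−12)² = 16 + 144 + 64 = 224
|pS7|² = (13−2)² + (0−17)² + (4−10)² = 121 + 289 + 36 = 446
|pS8|² = (13−13)² + (0−12)² + (4−14)² = 0 + 144 + 100 = 244
|pS9|² = (13−2)² + (0−10)² + (4−13)² = 121 + 100 + 81 = 302
S2 is nearest.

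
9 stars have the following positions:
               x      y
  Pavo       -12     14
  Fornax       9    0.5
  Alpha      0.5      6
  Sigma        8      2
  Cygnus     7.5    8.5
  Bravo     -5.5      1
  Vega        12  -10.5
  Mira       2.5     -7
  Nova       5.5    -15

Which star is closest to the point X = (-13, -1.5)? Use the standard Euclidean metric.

Bravo

Squared Euclidean distances:
d²(X, Pavo) = 1 + 240.25 = 241.25
d²(X, Fornax) = 484 + 4 = 488
d²(X, Alpha) = 182.25 + 56.25 = 238.5
d²(X, Sigma) = 441 + 12.25 = 453.25
d²(X, Cygnus) = 420.25 + 100 = 520.25
d²(X, Bravo) = 56.25 + 6.25 = 62.5
d²(X, Vega) = 625 + 81 = 706
d²(X, Mira) = 240.25 + 30.25 = 270.5
d²(X, Nova) = 342.25 + 182.25 = 524.5
The smallest is to Bravo, so X lies in the Voronoi region of Bravo.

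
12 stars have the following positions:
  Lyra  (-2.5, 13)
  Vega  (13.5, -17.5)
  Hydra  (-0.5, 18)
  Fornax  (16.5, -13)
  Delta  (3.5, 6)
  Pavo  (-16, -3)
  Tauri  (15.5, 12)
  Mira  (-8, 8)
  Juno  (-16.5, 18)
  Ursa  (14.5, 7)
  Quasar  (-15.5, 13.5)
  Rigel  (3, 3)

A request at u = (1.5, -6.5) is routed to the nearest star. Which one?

Rigel

Compare squared distances (the ordering matches that of the actual distances):
d²(u, Lyra) = (1.5−(-2.5))² + (-6.5−13)² = 16 + 380.25 = 396.25
d²(u, Vega) = (1.5−13.5)² + (-6.5−(-17.5))² = 144 + 121 = 265
d²(u, Hydra) = (1.5−(-0.5))² + (-6.5−18)² = 4 + 600.25 = 604.25
d²(u, Fornax) = (1.5−16.5)² + (-6.5−(-13))² = 225 + 42.25 = 267.25
d²(u, Delta) = (1.5−3.5)² + (-6.5−6)² = 4 + 156.25 = 160.25
d²(u, Pavo) = (1.5−(-16))² + (-6.5−(-3))² = 306.25 + 12.25 = 318.5
d²(u, Tauri) = (1.5−15.5)² + (-6.5−12)² = 196 + 342.25 = 538.25
d²(u, Mira) = (1.5−(-8))² + (-6.5−8)² = 90.25 + 210.25 = 300.5
d²(u, Juno) = (1.5−(-16.5))² + (-6.5−18)² = 324 + 600.25 = 924.25
d²(u, Ursa) = (1.5−14.5)² + (-6.5−7)² = 169 + 182.25 = 351.25
d²(u, Quasar) = (1.5−(-15.5))² + (-6.5−13.5)² = 289 + 400 = 689
d²(u, Rigel) = (1.5−3)² + (-6.5−3)² = 2.25 + 90.25 = 92.5
Rigel is nearest.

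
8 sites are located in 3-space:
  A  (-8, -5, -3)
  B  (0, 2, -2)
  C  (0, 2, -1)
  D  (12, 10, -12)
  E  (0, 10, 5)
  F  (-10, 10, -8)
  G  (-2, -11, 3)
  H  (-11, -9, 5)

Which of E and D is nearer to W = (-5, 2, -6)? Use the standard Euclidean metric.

E

Compare squared distances:
|WE|² = (-5−0)² + (2−10)² + (-6−5)² = 25 + 64 + 121 = 210
|WD|² = (-5−12)² + (2−10)² + (-6−(-12))² = 289 + 64 + 36 = 389
210 < 389, so E is closer.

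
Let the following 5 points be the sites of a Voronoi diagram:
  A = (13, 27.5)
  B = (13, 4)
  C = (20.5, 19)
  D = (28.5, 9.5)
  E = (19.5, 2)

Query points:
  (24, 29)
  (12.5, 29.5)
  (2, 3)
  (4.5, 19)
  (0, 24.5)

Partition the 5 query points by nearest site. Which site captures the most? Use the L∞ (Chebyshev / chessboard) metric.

A

(24, 29) — d to each: A:11, B:25, C:10, D:19.5, E:27 → nearest is C
(12.5, 29.5) — d to each: A:2, B:25.5, C:10.5, D:20, E:27.5 → nearest is A
(2, 3) — d to each: A:24.5, B:11, C:18.5, D:26.5, E:17.5 → nearest is B
(4.5, 19) — d to each: A:8.5, B:15, C:16, D:24, E:17 → nearest is A
(0, 24.5) — d to each: A:13, B:20.5, C:20.5, D:28.5, E:22.5 → nearest is A
Tally — A:3, B:1, C:1. A captures the most (3).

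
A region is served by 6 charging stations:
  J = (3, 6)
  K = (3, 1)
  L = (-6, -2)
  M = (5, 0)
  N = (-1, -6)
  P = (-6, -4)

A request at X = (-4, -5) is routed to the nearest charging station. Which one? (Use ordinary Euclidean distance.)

Squared Euclidean distances:
|XJ|² = (-4−3)² + (-5−6)² = 49 + 121 = 170
|XK|² = (-4−3)² + (-5−1)² = 49 + 36 = 85
|XL|² = (-4−(-6))² + (-5−(-2))² = 4 + 9 = 13
|XM|² = (-4−5)² + (-5−0)² = 81 + 25 = 106
|XN|² = (-4−(-1))² + (-5−(-6))² = 9 + 1 = 10
|XP|² = (-4−(-6))² + (-5−(-4))² = 4 + 1 = 5
P is nearest.

P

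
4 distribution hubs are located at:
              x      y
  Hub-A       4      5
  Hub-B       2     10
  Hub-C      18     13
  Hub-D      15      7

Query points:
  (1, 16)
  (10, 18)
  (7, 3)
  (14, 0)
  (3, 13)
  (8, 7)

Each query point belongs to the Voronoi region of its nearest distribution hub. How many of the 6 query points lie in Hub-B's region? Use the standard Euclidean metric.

(1, 16) — d² to each: Hub-A:130, Hub-B:37, Hub-C:298, Hub-D:277 → nearest is Hub-B
(10, 18) — d² to each: Hub-A:205, Hub-B:128, Hub-C:89, Hub-D:146 → nearest is Hub-C
(7, 3) — d² to each: Hub-A:13, Hub-B:74, Hub-C:221, Hub-D:80 → nearest is Hub-A
(14, 0) — d² to each: Hub-A:125, Hub-B:244, Hub-C:185, Hub-D:50 → nearest is Hub-D
(3, 13) — d² to each: Hub-A:65, Hub-B:10, Hub-C:225, Hub-D:180 → nearest is Hub-B
(8, 7) — d² to each: Hub-A:20, Hub-B:45, Hub-C:136, Hub-D:49 → nearest is Hub-A
2 of the 6 points have Hub-B as nearest.

2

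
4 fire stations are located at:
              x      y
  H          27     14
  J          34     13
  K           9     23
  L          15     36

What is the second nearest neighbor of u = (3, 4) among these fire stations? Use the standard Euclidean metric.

H

Compare squared distances (the ordering matches that of the actual distances):
|uH|² = (3−27)² + (4−14)² = 576 + 100 = 676
|uJ|² = (3−34)² + (4−13)² = 961 + 81 = 1042
|uK|² = (3−9)² + (4−23)² = 36 + 361 = 397
|uL|² = (3−15)² + (4−36)² = 144 + 1024 = 1168
Sorted ascending: K, H, J, … — the second-nearest is H.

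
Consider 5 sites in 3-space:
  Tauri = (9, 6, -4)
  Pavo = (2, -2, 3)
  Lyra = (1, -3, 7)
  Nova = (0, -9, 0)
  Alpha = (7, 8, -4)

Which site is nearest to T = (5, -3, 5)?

Since √ is increasing, it suffices to compare squared distances:
d²(T, Tauri) = (5−9)² + (-3−6)² + (5−(-4))² = 16 + 81 + 81 = 178
d²(T, Pavo) = (5−2)² + (-3−(-2))² + (5−3)² = 9 + 1 + 4 = 14
d²(T, Lyra) = (5−1)² + (-3−(-3))² + (5−7)² = 16 + 0 + 4 = 20
d²(T, Nova) = (5−0)² + (-3−(-9))² + (5−0)² = 25 + 36 + 25 = 86
d²(T, Alpha) = (5−7)² + (-3−8)² + (5−(-4))² = 4 + 121 + 81 = 206
Minimum is at Pavo.

Pavo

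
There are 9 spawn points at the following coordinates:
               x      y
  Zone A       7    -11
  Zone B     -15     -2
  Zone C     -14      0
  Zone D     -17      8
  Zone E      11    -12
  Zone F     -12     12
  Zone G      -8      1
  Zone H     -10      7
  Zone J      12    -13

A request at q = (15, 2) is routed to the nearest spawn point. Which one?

Zone E

Squared Euclidean distances:
d²(q, Zone A) = (15−7)² + (2−(-11))² = 64 + 169 = 233
d²(q, Zone B) = (15−(-15))² + (2−(-2))² = 900 + 16 = 916
d²(q, Zone C) = (15−(-14))² + (2−0)² = 841 + 4 = 845
d²(q, Zone D) = (15−(-17))² + (2−8)² = 1024 + 36 = 1060
d²(q, Zone E) = (15−11)² + (2−(-12))² = 16 + 196 = 212
d²(q, Zone F) = (15−(-12))² + (2−12)² = 729 + 100 = 829
d²(q, Zone G) = (15−(-8))² + (2−1)² = 529 + 1 = 530
d²(q, Zone H) = (15−(-10))² + (2−7)² = 625 + 25 = 650
d²(q, Zone J) = (15−12)² + (2−(-13))² = 9 + 225 = 234
Minimum is at Zone E.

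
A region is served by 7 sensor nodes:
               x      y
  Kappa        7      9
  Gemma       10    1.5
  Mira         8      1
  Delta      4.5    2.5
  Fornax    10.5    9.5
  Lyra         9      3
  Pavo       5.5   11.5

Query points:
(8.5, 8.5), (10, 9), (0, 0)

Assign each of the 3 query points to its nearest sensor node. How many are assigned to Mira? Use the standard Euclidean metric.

0

(8.5, 8.5) — d² to each: Kappa:2.5, Gemma:51.25, Mira:56.5, Delta:52, Fornax:5, Lyra:30.5, Pavo:18 → nearest is Kappa
(10, 9) — d² to each: Kappa:9, Gemma:56.25, Mira:68, Delta:72.5, Fornax:0.5, Lyra:37, Pavo:26.5 → nearest is Fornax
(0, 0) — d² to each: Kappa:130, Gemma:102.25, Mira:65, Delta:26.5, Fornax:200.5, Lyra:90, Pavo:162.5 → nearest is Delta
0 of the 3 points have Mira as nearest.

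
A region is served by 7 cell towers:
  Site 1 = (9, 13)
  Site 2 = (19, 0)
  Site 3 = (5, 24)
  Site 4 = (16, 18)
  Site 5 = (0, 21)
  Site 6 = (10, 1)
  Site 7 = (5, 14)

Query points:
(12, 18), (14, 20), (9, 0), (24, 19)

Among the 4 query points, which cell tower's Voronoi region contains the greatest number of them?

Site 4

(12, 18) — d² to each: Site 1:34, Site 2:373, Site 3:85, Site 4:16, Site 5:153, Site 6:293, Site 7:65 → nearest is Site 4
(14, 20) — d² to each: Site 1:74, Site 2:425, Site 3:97, Site 4:8, Site 5:197, Site 6:377, Site 7:117 → nearest is Site 4
(9, 0) — d² to each: Site 1:169, Site 2:100, Site 3:592, Site 4:373, Site 5:522, Site 6:2, Site 7:212 → nearest is Site 6
(24, 19) — d² to each: Site 1:261, Site 2:386, Site 3:386, Site 4:65, Site 5:580, Site 6:520, Site 7:386 → nearest is Site 4
Tally — Site 4:3, Site 6:1. Site 4 captures the most (3).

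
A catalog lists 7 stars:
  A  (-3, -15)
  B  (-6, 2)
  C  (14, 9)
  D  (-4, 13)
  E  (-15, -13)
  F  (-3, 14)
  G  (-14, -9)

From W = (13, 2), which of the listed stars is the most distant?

E

Since √ is increasing, it suffices to compare squared distances:
|WA|² = (13−(-3))² + (2−(-15))² = 256 + 289 = 545
|WB|² = (13−(-6))² + (2−2)² = 361 + 0 = 361
|WC|² = (13−14)² + (2−9)² = 1 + 49 = 50
|WD|² = (13−(-4))² + (2−13)² = 289 + 121 = 410
|WE|² = (13−(-15))² + (2−(-13))² = 784 + 225 = 1009
|WF|² = (13−(-3))² + (2−14)² = 256 + 144 = 400
|WG|² = (13−(-14))² + (2−(-9))² = 729 + 121 = 850
The largest is to E.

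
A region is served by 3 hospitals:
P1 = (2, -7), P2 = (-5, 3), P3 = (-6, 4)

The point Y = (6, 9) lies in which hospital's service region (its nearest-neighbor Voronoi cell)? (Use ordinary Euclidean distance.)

Squared Euclidean distances:
|YP1|² = (6−2)² + (9−(-7))² = 16 + 256 = 272
|YP2|² = (6−(-5))² + (9−3)² = 121 + 36 = 157
|YP3|² = (6−(-6))² + (9−4)² = 144 + 25 = 169
P2 is nearest.

P2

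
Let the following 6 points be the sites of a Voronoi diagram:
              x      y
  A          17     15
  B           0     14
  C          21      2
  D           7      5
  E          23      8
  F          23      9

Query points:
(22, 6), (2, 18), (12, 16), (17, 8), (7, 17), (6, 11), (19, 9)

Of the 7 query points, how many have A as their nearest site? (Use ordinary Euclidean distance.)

(22, 6) — d² to each: A:106, B:548, C:17, D:226, E:5, F:10 → nearest is E
(2, 18) — d² to each: A:234, B:20, C:617, D:194, E:541, F:522 → nearest is B
(12, 16) — d² to each: A:26, B:148, C:277, D:146, E:185, F:170 → nearest is A
(17, 8) — d² to each: A:49, B:325, C:52, D:109, E:36, F:37 → nearest is E
(7, 17) — d² to each: A:104, B:58, C:421, D:144, E:337, F:320 → nearest is B
(6, 11) — d² to each: A:137, B:45, C:306, D:37, E:298, F:293 → nearest is D
(19, 9) — d² to each: A:40, B:386, C:53, D:160, E:17, F:16 → nearest is F
1 of the 7 points has A as nearest.

1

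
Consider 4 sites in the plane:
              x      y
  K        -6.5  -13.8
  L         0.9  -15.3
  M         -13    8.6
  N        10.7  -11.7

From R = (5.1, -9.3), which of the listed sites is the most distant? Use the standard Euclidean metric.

Compare squared distances (the ordering matches that of the actual distances):
|RK|² = (5.1−(-6.5))² + (-9.3−(-13.8))² = 134.56 + 20.25 = 154.81
|RL|² = (5.1−0.9)² + (-9.3−(-15.3))² = 17.64 + 36 = 53.64
|RM|² = (5.1−(-13))² + (-9.3−8.6)² = 327.61 + 320.41 = 648.02
|RN|² = (5.1−10.7)² + (-9.3−(-11.7))² = 31.36 + 5.76 = 37.12
The largest is to M.

M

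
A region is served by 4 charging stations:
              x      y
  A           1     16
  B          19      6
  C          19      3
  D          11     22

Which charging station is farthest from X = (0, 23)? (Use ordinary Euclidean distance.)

Compare squared distances (the ordering matches that of the actual distances):
|XA|² = (0−1)² + (23−16)² = 1 + 49 = 50
|XB|² = (0−19)² + (23−6)² = 361 + 289 = 650
|XC|² = (0−19)² + (23−3)² = 361 + 400 = 761
|XD|² = (0−11)² + (23−22)² = 121 + 1 = 122
The largest is to C.

C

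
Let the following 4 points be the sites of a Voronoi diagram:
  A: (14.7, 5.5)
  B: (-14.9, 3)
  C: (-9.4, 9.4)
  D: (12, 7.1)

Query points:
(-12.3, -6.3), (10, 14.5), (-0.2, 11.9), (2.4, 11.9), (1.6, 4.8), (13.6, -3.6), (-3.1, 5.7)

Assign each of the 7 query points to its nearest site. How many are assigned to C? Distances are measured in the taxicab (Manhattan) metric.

(-12.3, -6.3) — d to each: A:38.8, B:11.9, C:18.6, D:37.7 → nearest is B
(10, 14.5) — d to each: A:13.7, B:36.4, C:24.5, D:9.4 → nearest is D
(-0.2, 11.9) — d to each: A:21.3, B:23.6, C:11.7, D:17 → nearest is C
(2.4, 11.9) — d to each: A:18.7, B:26.2, C:14.3, D:14.4 → nearest is C
(1.6, 4.8) — d to each: A:13.8, B:18.3, C:15.6, D:12.7 → nearest is D
(13.6, -3.6) — d to each: A:10.2, B:35.1, C:36, D:12.3 → nearest is A
(-3.1, 5.7) — d to each: A:18, B:14.5, C:10, D:16.5 → nearest is C
3 of the 7 points have C as nearest.

3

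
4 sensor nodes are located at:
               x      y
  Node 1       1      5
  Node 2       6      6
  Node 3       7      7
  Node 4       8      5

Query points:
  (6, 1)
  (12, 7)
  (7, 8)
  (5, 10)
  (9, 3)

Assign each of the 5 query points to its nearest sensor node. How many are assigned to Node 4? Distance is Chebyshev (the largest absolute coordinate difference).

(6, 1) — d to each: Node 1:5, Node 2:5, Node 3:6, Node 4:4 → nearest is Node 4
(12, 7) — d to each: Node 1:11, Node 2:6, Node 3:5, Node 4:4 → nearest is Node 4
(7, 8) — d to each: Node 1:6, Node 2:2, Node 3:1, Node 4:3 → nearest is Node 3
(5, 10) — d to each: Node 1:5, Node 2:4, Node 3:3, Node 4:5 → nearest is Node 3
(9, 3) — d to each: Node 1:8, Node 2:3, Node 3:4, Node 4:2 → nearest is Node 4
3 of the 5 points have Node 4 as nearest.

3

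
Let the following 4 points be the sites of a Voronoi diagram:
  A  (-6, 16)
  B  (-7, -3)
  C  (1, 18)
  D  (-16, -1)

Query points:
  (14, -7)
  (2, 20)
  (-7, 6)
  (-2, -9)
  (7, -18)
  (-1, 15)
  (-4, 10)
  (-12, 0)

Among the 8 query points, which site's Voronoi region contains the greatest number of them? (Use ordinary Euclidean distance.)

(14, -7) — d² to each: A:929, B:457, C:794, D:936 → nearest is B
(2, 20) — d² to each: A:80, B:610, C:5, D:765 → nearest is C
(-7, 6) — d² to each: A:101, B:81, C:208, D:130 → nearest is B
(-2, -9) — d² to each: A:641, B:61, C:738, D:260 → nearest is B
(7, -18) — d² to each: A:1325, B:421, C:1332, D:818 → nearest is B
(-1, 15) — d² to each: A:26, B:360, C:13, D:481 → nearest is C
(-4, 10) — d² to each: A:40, B:178, C:89, D:265 → nearest is A
(-12, 0) — d² to each: A:292, B:34, C:493, D:17 → nearest is D
Tally — A:1, B:4, C:2, D:1. B captures the most (4).

B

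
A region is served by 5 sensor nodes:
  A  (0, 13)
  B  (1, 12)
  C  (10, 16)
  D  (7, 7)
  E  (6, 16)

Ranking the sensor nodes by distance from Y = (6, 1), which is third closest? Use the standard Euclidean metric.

Squared Euclidean distances:
|YA|² = (6−0)² + (1−13)² = 36 + 144 = 180
|YB|² = (6−1)² + (1−12)² = 25 + 121 = 146
|YC|² = (6−10)² + (1−16)² = 16 + 225 = 241
|YD|² = (6−7)² + (1−7)² = 1 + 36 = 37
|YE|² = (6−6)² + (1−16)² = 0 + 225 = 225
Sorted ascending: D, B, A, E, … — the third-nearest is A.

A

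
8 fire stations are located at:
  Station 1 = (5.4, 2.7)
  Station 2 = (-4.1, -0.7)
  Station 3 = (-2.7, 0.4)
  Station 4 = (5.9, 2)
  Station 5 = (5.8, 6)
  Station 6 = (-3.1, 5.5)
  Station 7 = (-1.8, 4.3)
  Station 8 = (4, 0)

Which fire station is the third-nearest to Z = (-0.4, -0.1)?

Since √ is increasing, it suffices to compare squared distances:
d²(Z, Station 1) = 33.64 + 7.84 = 41.48
d²(Z, Station 2) = 13.69 + 0.36 = 14.05
d²(Z, Station 3) = 5.29 + 0.25 = 5.54
d²(Z, Station 4) = 39.69 + 4.41 = 44.1
d²(Z, Station 5) = 38.44 + 37.21 = 75.65
d²(Z, Station 6) = 7.29 + 31.36 = 38.65
d²(Z, Station 7) = 1.96 + 19.36 = 21.32
d²(Z, Station 8) = 19.36 + 0.01 = 19.37
Sorted ascending: Station 3, Station 2, Station 8, Station 7, … — the third-nearest is Station 8.

Station 8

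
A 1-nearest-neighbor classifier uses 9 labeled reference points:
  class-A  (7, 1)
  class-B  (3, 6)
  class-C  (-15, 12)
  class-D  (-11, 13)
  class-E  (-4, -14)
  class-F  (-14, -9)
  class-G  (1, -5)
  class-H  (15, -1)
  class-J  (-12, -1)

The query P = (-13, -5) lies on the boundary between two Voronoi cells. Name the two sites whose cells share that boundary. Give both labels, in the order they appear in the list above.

class-F and class-J

Squared distances from P to each site:
d²(P, class-A) = 400 + 36 = 436
d²(P, class-B) = 256 + 121 = 377
d²(P, class-C) = 4 + 289 = 293
d²(P, class-D) = 4 + 324 = 328
d²(P, class-E) = 81 + 81 = 162
d²(P, class-F) = 1 + 16 = 17
d²(P, class-G) = 196 + 0 = 196
d²(P, class-H) = 784 + 16 = 800
d²(P, class-J) = 1 + 16 = 17
P is equidistant from class-F and class-J (both at squared distance 17), and every other site is strictly farther — so P lies on the class-F–class-J Voronoi edge.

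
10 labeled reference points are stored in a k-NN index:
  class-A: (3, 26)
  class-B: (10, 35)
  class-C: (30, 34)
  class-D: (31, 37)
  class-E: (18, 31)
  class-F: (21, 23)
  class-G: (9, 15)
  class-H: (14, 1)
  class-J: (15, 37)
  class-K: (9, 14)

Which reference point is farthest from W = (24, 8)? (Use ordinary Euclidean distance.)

class-B

Compare squared distances (the ordering matches that of the actual distances):
d²(W, class-A) = 441 + 324 = 765
d²(W, class-B) = 196 + 729 = 925
d²(W, class-C) = 36 + 676 = 712
d²(W, class-D) = 49 + 841 = 890
d²(W, class-E) = 36 + 529 = 565
d²(W, class-F) = 9 + 225 = 234
d²(W, class-G) = 225 + 49 = 274
d²(W, class-H) = 100 + 49 = 149
d²(W, class-J) = 81 + 841 = 922
d²(W, class-K) = 225 + 36 = 261
The largest is to class-B.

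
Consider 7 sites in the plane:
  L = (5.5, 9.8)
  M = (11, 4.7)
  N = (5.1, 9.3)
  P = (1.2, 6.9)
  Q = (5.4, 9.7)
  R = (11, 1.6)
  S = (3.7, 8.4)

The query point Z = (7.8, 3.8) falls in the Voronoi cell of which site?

M

Compare squared distances (the ordering matches that of the actual distances):
|ZL|² = 5.29 + 36 = 41.29
|ZM|² = 10.24 + 0.81 = 11.05
|ZN|² = 7.29 + 30.25 = 37.54
|ZP|² = 43.56 + 9.61 = 53.17
|ZQ|² = 5.76 + 34.81 = 40.57
|ZR|² = 10.24 + 4.84 = 15.08
|ZS|² = 16.81 + 21.16 = 37.97
The smallest is to M, so Z lies in the Voronoi region of M.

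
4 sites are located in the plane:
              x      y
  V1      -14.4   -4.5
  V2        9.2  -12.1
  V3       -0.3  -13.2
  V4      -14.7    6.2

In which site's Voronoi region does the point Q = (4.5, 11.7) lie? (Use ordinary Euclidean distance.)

Since √ is increasing, it suffices to compare squared distances:
|QV1|² = (4.5−(-14.4))² + (11.7−(-4.5))² = 357.21 + 262.44 = 619.65
|QV2|² = (4.5−9.2)² + (11.7−(-12.1))² = 22.09 + 566.44 = 588.53
|QV3|² = (4.5−(-0.3))² + (11.7−(-13.2))² = 23.04 + 620.01 = 643.05
|QV4|² = (4.5−(-14.7))² + (11.7−6.2)² = 368.64 + 30.25 = 398.89
Minimum is at V4.

V4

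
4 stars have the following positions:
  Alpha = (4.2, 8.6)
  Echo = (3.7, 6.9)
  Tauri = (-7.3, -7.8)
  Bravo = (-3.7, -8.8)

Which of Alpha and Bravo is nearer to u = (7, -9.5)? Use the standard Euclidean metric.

Compare squared distances:
d²(u, Alpha) = (7−4.2)² + (-9.5−8.6)² = 7.84 + 327.61 = 335.45
d²(u, Bravo) = (7−(-3.7))² + (-9.5−(-8.8))² = 114.49 + 0.49 = 114.98
335.45 > 114.98, so Bravo is closer.

Bravo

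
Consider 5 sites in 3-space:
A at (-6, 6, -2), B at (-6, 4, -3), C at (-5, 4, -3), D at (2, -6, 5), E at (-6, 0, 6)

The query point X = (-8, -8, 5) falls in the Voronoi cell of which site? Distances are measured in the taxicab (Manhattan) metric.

E

d(X,A) = |-8−(-6)| + |-8−6| + |5−(-2)| = 2 + 14 + 7 = 23
d(X,B) = |-8−(-6)| + |-8−4| + |5−(-3)| = 2 + 12 + 8 = 22
d(X,C) = |-8−(-5)| + |-8−4| + |5−(-3)| = 3 + 12 + 8 = 23
d(X,D) = |-8−2| + |-8−(-6)| + |5−5| = 10 + 2 + 0 = 12
d(X,E) = |-8−(-6)| + |-8−0| + |5−6| = 2 + 8 + 1 = 11
E is nearest.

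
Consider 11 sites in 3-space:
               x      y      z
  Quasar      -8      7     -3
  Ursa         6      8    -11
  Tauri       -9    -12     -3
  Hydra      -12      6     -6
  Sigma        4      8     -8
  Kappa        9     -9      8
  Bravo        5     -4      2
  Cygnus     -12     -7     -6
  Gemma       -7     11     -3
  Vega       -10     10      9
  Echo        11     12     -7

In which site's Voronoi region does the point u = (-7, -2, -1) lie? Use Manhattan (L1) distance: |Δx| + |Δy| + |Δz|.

d(u, Quasar) = 1 + 9 + 2 = 12
d(u, Ursa) = 13 + 10 + 10 = 33
d(u, Tauri) = 2 + 10 + 2 = 14
d(u, Hydra) = 5 + 8 + 5 = 18
d(u, Sigma) = 11 + 10 + 7 = 28
d(u, Kappa) = 16 + 7 + 9 = 32
d(u, Bravo) = 12 + 2 + 3 = 17
d(u, Cygnus) = 5 + 5 + 5 = 15
d(u, Gemma) = 0 + 13 + 2 = 15
d(u, Vega) = 3 + 12 + 10 = 25
d(u, Echo) = 18 + 14 + 6 = 38
The smallest is to Quasar, so u lies in the Voronoi region of Quasar.

Quasar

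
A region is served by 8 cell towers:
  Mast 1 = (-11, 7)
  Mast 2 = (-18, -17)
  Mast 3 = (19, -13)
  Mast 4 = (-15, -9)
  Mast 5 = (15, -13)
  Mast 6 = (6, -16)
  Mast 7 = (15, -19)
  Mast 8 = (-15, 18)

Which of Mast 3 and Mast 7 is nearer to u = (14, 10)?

Compare squared distances:
d²(u, Mast 3) = (14−19)² + (10−(-13))² = 25 + 529 = 554
d²(u, Mast 7) = (14−15)² + (10−(-19))² = 1 + 841 = 842
554 < 842, so Mast 3 is closer.

Mast 3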